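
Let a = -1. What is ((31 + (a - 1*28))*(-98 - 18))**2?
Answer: 53824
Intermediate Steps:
((31 + (a - 1*28))*(-98 - 18))**2 = ((31 + (-1 - 1*28))*(-98 - 18))**2 = ((31 + (-1 - 28))*(-116))**2 = ((31 - 29)*(-116))**2 = (2*(-116))**2 = (-232)**2 = 53824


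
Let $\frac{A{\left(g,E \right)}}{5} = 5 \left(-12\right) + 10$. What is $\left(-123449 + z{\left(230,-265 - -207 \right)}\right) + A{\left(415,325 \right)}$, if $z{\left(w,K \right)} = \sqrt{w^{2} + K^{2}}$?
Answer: $-123699 + 2 \sqrt{14066} \approx -1.2346 \cdot 10^{5}$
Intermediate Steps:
$z{\left(w,K \right)} = \sqrt{K^{2} + w^{2}}$
$A{\left(g,E \right)} = -250$ ($A{\left(g,E \right)} = 5 \left(5 \left(-12\right) + 10\right) = 5 \left(-60 + 10\right) = 5 \left(-50\right) = -250$)
$\left(-123449 + z{\left(230,-265 - -207 \right)}\right) + A{\left(415,325 \right)} = \left(-123449 + \sqrt{\left(-265 - -207\right)^{2} + 230^{2}}\right) - 250 = \left(-123449 + \sqrt{\left(-265 + 207\right)^{2} + 52900}\right) - 250 = \left(-123449 + \sqrt{\left(-58\right)^{2} + 52900}\right) - 250 = \left(-123449 + \sqrt{3364 + 52900}\right) - 250 = \left(-123449 + \sqrt{56264}\right) - 250 = \left(-123449 + 2 \sqrt{14066}\right) - 250 = -123699 + 2 \sqrt{14066}$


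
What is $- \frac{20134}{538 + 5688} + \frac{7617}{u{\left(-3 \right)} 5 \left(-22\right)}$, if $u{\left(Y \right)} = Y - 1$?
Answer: $\frac{1752931}{124520} \approx 14.077$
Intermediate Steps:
$u{\left(Y \right)} = -1 + Y$ ($u{\left(Y \right)} = Y - 1 = -1 + Y$)
$- \frac{20134}{538 + 5688} + \frac{7617}{u{\left(-3 \right)} 5 \left(-22\right)} = - \frac{20134}{538 + 5688} + \frac{7617}{\left(-1 - 3\right) 5 \left(-22\right)} = - \frac{20134}{6226} + \frac{7617}{\left(-4\right) 5 \left(-22\right)} = \left(-20134\right) \frac{1}{6226} + \frac{7617}{\left(-20\right) \left(-22\right)} = - \frac{10067}{3113} + \frac{7617}{440} = \frac{1752931}{124520}$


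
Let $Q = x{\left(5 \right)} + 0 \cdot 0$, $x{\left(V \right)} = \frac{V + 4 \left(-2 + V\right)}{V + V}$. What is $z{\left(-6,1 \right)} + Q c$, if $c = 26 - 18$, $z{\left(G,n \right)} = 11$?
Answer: $\frac{123}{5} \approx 24.6$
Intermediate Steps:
$x{\left(V \right)} = \frac{-8 + 5 V}{2 V}$ ($x{\left(V \right)} = \frac{V + \left(-8 + 4 V\right)}{2 V} = \left(-8 + 5 V\right) \frac{1}{2 V} = \frac{-8 + 5 V}{2 V}$)
$Q = \frac{17}{10}$ ($Q = \left(\frac{5}{2} - \frac{4}{5}\right) + 0 \cdot 0 = \left(\frac{5}{2} - \frac{4}{5}\right) + 0 = \frac{17}{10} + 0 = \frac{17}{10} \approx 1.7$)
$c = 8$ ($c = 26 - 18 = 8$)
$z{\left(-6,1 \right)} + Q c = 11 + \frac{17}{10} \cdot 8 = 11 + \frac{68}{5} = \frac{123}{5}$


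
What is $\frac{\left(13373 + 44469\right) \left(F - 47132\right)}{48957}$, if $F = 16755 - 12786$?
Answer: $- \frac{2496634246}{48957} \approx -50997.0$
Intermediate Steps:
$F = 3969$
$\frac{\left(13373 + 44469\right) \left(F - 47132\right)}{48957} = \frac{\left(13373 + 44469\right) \left(3969 - 47132\right)}{48957} = 57842 \left(-43163\right) \frac{1}{48957} = \left(-2496634246\right) \frac{1}{48957} = - \frac{2496634246}{48957}$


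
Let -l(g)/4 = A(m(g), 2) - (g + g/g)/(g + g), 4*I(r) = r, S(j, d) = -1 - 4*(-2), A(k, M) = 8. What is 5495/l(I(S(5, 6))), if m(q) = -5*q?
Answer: -38465/202 ≈ -190.42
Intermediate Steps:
S(j, d) = 7 (S(j, d) = -1 + 8 = 7)
I(r) = r/4
l(g) = -32 + 2*(1 + g)/g (l(g) = -4*(8 - (g + g/g)/(g + g)) = -4*(8 - (g + 1)/(2*g)) = -4*(8 - (1 + g)*1/(2*g)) = -4*(8 - (1 + g)/(2*g)) = -32 + 2*(1 + g)/g)
5495/l(I(S(5, 6))) = 5495/(-30 + 2/(((1/4)*7))) = 5495/(-30 + 2/(7/4)) = 5495/(-30 + 2*(4/7)) = 5495/(-30 + 8/7) = 5495/(-202/7) = 5495*(-7/202) = -38465/202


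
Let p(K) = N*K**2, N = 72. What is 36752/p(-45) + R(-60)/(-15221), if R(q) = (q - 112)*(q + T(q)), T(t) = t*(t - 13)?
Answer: 13611829274/277402725 ≈ 49.069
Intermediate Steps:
T(t) = t*(-13 + t)
R(q) = (-112 + q)*(q + q*(-13 + q)) (R(q) = (q - 112)*(q + q*(-13 + q)) = (-112 + q)*(q + q*(-13 + q)))
p(K) = 72*K**2
36752/p(-45) + R(-60)/(-15221) = 36752/((72*(-45)**2)) - 60*(1344 + (-60)**2 - 124*(-60))/(-15221) = 36752/((72*2025)) - 60*(1344 + 3600 + 7440)*(-1/15221) = 36752/145800 - 60*12384*(-1/15221) = 36752*(1/145800) - 743040*(-1/15221) = 4594/18225 + 743040/15221 = 13611829274/277402725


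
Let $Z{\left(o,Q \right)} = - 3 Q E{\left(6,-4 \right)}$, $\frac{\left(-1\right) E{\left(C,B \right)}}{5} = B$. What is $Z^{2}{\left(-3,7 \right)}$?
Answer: $176400$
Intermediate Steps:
$E{\left(C,B \right)} = - 5 B$
$Z{\left(o,Q \right)} = - 60 Q$ ($Z{\left(o,Q \right)} = - 3 Q \left(\left(-5\right) \left(-4\right)\right) = - 3 Q 20 = - 60 Q$)
$Z^{2}{\left(-3,7 \right)} = \left(\left(-60\right) 7\right)^{2} = \left(-420\right)^{2} = 176400$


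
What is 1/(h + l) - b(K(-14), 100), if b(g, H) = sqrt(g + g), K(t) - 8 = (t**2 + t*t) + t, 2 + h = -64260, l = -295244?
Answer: -1/359506 - 2*sqrt(193) ≈ -27.785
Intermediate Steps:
h = -64262 (h = -2 - 64260 = -64262)
K(t) = 8 + t + 2*t**2 (K(t) = 8 + ((t**2 + t*t) + t) = 8 + ((t**2 + t**2) + t) = 8 + (2*t**2 + t) = 8 + (t + 2*t**2) = 8 + t + 2*t**2)
b(g, H) = sqrt(2)*sqrt(g) (b(g, H) = sqrt(2*g) = sqrt(2)*sqrt(g))
1/(h + l) - b(K(-14), 100) = 1/(-64262 - 295244) - sqrt(2)*sqrt(8 - 14 + 2*(-14)**2) = 1/(-359506) - sqrt(2)*sqrt(8 - 14 + 2*196) = -1/359506 - sqrt(2)*sqrt(8 - 14 + 392) = -1/359506 - sqrt(2)*sqrt(386) = -1/359506 - 2*sqrt(193)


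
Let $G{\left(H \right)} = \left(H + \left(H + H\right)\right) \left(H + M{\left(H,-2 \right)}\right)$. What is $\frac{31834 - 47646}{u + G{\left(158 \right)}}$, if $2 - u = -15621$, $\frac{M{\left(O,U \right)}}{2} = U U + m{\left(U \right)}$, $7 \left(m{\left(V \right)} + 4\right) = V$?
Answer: $- \frac{110684}{631709} \approx -0.17521$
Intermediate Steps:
$m{\left(V \right)} = -4 + \frac{V}{7}$
$M{\left(O,U \right)} = -8 + 2 U^{2} + \frac{2 U}{7}$ ($M{\left(O,U \right)} = 2 \left(U U + \left(-4 + \frac{U}{7}\right)\right) = 2 \left(U^{2} + \left(-4 + \frac{U}{7}\right)\right) = 2 \left(-4 + U^{2} + \frac{U}{7}\right) = -8 + 2 U^{2} + \frac{2 U}{7}$)
$u = 15623$ ($u = 2 - -15621 = 2 + 15621 = 15623$)
$G{\left(H \right)} = 3 H \left(- \frac{4}{7} + H\right)$ ($G{\left(H \right)} = \left(H + \left(H + H\right)\right) \left(H + \left(-8 + 2 \left(-2\right)^{2} + \frac{2}{7} \left(-2\right)\right)\right) = \left(H + 2 H\right) \left(H - \frac{4}{7}\right) = 3 H \left(H - \frac{4}{7}\right) = 3 H \left(- \frac{4}{7} + H\right)$)
$\frac{31834 - 47646}{u + G{\left(158 \right)}} = \frac{31834 - 47646}{15623 + \frac{3}{7} \cdot 158 \left(-4 + 7 \cdot 158\right)} = - \frac{15812}{15623 + \frac{3}{7} \cdot 158 \left(-4 + 1106\right)} = - \frac{15812}{15623 + \frac{3}{7} \cdot 158 \cdot 1102} = - \frac{15812}{15623 + \frac{522348}{7}} = - \frac{15812}{\frac{631709}{7}} = \left(-15812\right) \frac{7}{631709} = - \frac{110684}{631709}$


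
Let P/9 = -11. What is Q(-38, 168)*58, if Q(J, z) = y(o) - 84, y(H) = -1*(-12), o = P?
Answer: -4176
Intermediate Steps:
P = -99 (P = 9*(-11) = -99)
o = -99
y(H) = 12
Q(J, z) = -72 (Q(J, z) = 12 - 84 = -72)
Q(-38, 168)*58 = -72*58 = -4176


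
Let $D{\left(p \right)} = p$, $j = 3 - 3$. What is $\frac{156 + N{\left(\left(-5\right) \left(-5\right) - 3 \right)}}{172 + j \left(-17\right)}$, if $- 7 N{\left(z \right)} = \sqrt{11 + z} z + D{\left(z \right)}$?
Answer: $\frac{535}{602} - \frac{11 \sqrt{33}}{602} \approx 0.78374$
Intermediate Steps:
$j = 0$
$N{\left(z \right)} = - \frac{z}{7} - \frac{z \sqrt{11 + z}}{7}$ ($N{\left(z \right)} = - \frac{\sqrt{11 + z} z + z}{7} = - \frac{z \sqrt{11 + z} + z}{7} = - \frac{z + z \sqrt{11 + z}}{7} = - \frac{z}{7} - \frac{z \sqrt{11 + z}}{7}$)
$\frac{156 + N{\left(\left(-5\right) \left(-5\right) - 3 \right)}}{172 + j \left(-17\right)} = \frac{156 + \frac{\left(\left(-5\right) \left(-5\right) - 3\right) \left(-1 - \sqrt{11 - -22}\right)}{7}}{172 + 0 \left(-17\right)} = \frac{156 + \frac{\left(25 - 3\right) \left(-1 - \sqrt{11 + \left(25 - 3\right)}\right)}{7}}{172 + 0} = \frac{156 + \frac{1}{7} \cdot 22 \left(-1 - \sqrt{11 + 22}\right)}{172} = \left(156 + \frac{1}{7} \cdot 22 \left(-1 - \sqrt{33}\right)\right) \frac{1}{172} = \left(156 - \left(\frac{22}{7} + \frac{22 \sqrt{33}}{7}\right)\right) \frac{1}{172} = \left(\frac{1070}{7} - \frac{22 \sqrt{33}}{7}\right) \frac{1}{172} = \frac{535}{602} - \frac{11 \sqrt{33}}{602}$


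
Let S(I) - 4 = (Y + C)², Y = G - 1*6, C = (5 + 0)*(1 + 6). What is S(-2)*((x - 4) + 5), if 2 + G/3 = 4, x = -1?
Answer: 0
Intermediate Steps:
G = 6 (G = -6 + 3*4 = -6 + 12 = 6)
C = 35 (C = 5*7 = 35)
Y = 0 (Y = 6 - 1*6 = 6 - 6 = 0)
S(I) = 1229 (S(I) = 4 + (0 + 35)² = 4 + 35² = 4 + 1225 = 1229)
S(-2)*((x - 4) + 5) = 1229*((-1 - 4) + 5) = 1229*(-5 + 5) = 1229*0 = 0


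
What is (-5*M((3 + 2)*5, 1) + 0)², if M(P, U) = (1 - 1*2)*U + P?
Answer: 14400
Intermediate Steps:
M(P, U) = P - U (M(P, U) = (1 - 2)*U + P = -U + P = P - U)
(-5*M((3 + 2)*5, 1) + 0)² = (-5*((3 + 2)*5 - 1*1) + 0)² = (-5*(5*5 - 1) + 0)² = (-5*(25 - 1) + 0)² = (-5*24 + 0)² = (-120 + 0)² = (-120)² = 14400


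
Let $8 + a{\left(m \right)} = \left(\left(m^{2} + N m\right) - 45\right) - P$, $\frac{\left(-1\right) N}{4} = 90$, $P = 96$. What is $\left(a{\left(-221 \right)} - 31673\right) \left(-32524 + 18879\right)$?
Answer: $-1317820455$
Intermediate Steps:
$N = -360$ ($N = \left(-4\right) 90 = -360$)
$a{\left(m \right)} = -149 + m^{2} - 360 m$ ($a{\left(m \right)} = -8 - \left(141 - m^{2} + 360 m\right) = -149 + m^{2} - 360 m$)
$\left(a{\left(-221 \right)} - 31673\right) \left(-32524 + 18879\right) = \left(\left(-149 + \left(-221\right)^{2} - -79560\right) - 31673\right) \left(-32524 + 18879\right) = \left(\left(-149 + 48841 + 79560\right) - 31673\right) \left(-13645\right) = \left(128252 - 31673\right) \left(-13645\right) = 96579 \left(-13645\right) = -1317820455$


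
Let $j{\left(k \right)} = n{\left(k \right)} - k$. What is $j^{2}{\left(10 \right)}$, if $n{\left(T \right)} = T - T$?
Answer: $100$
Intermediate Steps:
$n{\left(T \right)} = 0$
$j{\left(k \right)} = - k$ ($j{\left(k \right)} = 0 - k = - k$)
$j^{2}{\left(10 \right)} = \left(\left(-1\right) 10\right)^{2} = \left(-10\right)^{2} = 100$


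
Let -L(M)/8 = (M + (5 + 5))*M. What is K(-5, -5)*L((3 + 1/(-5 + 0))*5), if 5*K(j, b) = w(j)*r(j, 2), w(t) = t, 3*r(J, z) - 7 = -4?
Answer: 2688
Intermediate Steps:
r(J, z) = 1 (r(J, z) = 7/3 + (⅓)*(-4) = 7/3 - 4/3 = 1)
K(j, b) = j/5 (K(j, b) = (j*1)/5 = j/5)
L(M) = -8*M*(10 + M) (L(M) = -8*(M + (5 + 5))*M = -8*(M + 10)*M = -8*(10 + M)*M = -8*M*(10 + M))
K(-5, -5)*L((3 + 1/(-5 + 0))*5) = ((⅕)*(-5))*(-8*(3 + 1/(-5 + 0))*5*(10 + (3 + 1/(-5 + 0))*5)) = -(-8)*(3 + 1/(-5))*5*(10 + (3 + 1/(-5))*5) = -(-8)*(3 - ⅕)*5*(10 + (3 - ⅕)*5) = -(-8)*(14/5)*5*(10 + (14/5)*5) = -(-8)*14*(10 + 14) = -(-8)*14*24 = -1*(-2688) = 2688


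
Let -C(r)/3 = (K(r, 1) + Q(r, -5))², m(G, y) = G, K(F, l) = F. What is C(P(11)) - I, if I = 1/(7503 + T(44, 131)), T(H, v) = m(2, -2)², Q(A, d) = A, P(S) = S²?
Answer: -1318919845/7507 ≈ -1.7569e+5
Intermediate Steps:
T(H, v) = 4 (T(H, v) = 2² = 4)
C(r) = -12*r² (C(r) = -3*(r + r)² = -3*4*r² = -12*r²)
I = 1/7507 (I = 1/(7503 + 4) = 1/7507 ≈ 0.00013321)
C(P(11)) - I = -12*(11²)² - 1*1/7507 = -12*121² - 1/7507 = -12*14641 - 1/7507 = -175692 - 1/7507 = -1318919845/7507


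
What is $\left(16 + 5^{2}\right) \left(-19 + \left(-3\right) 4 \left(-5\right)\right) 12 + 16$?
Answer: $20188$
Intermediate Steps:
$\left(16 + 5^{2}\right) \left(-19 + \left(-3\right) 4 \left(-5\right)\right) 12 + 16 = \left(16 + 25\right) \left(-19 - -60\right) 12 + 16 = 41 \left(-19 + 60\right) 12 + 16 = 41 \cdot 41 \cdot 12 + 16 = 1681 \cdot 12 + 16 = 20172 + 16 = 20188$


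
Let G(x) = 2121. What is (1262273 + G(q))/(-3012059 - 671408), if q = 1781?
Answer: -1264394/3683467 ≈ -0.34326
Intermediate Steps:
(1262273 + G(q))/(-3012059 - 671408) = (1262273 + 2121)/(-3012059 - 671408) = 1264394/(-3683467) = 1264394*(-1/3683467) = -1264394/3683467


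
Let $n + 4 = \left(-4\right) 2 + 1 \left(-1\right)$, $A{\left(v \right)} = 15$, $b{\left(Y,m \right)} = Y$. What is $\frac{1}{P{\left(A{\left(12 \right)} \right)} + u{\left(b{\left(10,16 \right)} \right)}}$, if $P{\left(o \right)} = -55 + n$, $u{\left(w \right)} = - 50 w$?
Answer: $- \frac{1}{568} \approx -0.0017606$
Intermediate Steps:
$n = -13$ ($n = -4 + \left(\left(-4\right) 2 + 1 \left(-1\right)\right) = -4 - 9 = -13$)
$P{\left(o \right)} = -68$ ($P{\left(o \right)} = -55 - 13 = -68$)
$\frac{1}{P{\left(A{\left(12 \right)} \right)} + u{\left(b{\left(10,16 \right)} \right)}} = \frac{1}{-68 - 500} = \frac{1}{-568} = - \frac{1}{568}$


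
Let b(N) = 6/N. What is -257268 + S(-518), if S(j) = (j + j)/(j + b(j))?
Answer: -34516092896/134165 ≈ -2.5727e+5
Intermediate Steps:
S(j) = 2*j/(j + 6/j) (S(j) = (j + j)/(j + 6/j) = (2*j)/(j + 6/j) = 2*j/(j + 6/j))
-257268 + S(-518) = -257268 + 2*(-518)²/(6 + (-518)²) = -257268 + 2*268324/(6 + 268324) = -257268 + 2*268324/268330 = -257268 + 2*268324*(1/268330) = -257268 + 268324/134165 = -34516092896/134165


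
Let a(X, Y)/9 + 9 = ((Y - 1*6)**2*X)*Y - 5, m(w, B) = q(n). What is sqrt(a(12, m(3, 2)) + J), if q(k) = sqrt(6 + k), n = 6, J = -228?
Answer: sqrt(-15906 + 10368*sqrt(3)) ≈ 45.298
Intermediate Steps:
m(w, B) = 2*sqrt(3) (m(w, B) = sqrt(6 + 6) = sqrt(12) = 2*sqrt(3))
a(X, Y) = -126 + 9*X*Y*(-6 + Y)**2 (a(X, Y) = -81 + 9*(((Y - 1*6)**2*X)*Y - 5) = -81 + 9*(((Y - 6)**2*X)*Y - 5) = -81 + 9*(((-6 + Y)**2*X)*Y - 5) = -81 + 9*((X*(-6 + Y)**2)*Y - 5) = -81 + 9*(X*Y*(-6 + Y)**2 - 5) = -81 + 9*(-5 + X*Y*(-6 + Y)**2) = -81 + (-45 + 9*X*Y*(-6 + Y)**2) = -126 + 9*X*Y*(-6 + Y)**2)
sqrt(a(12, m(3, 2)) + J) = sqrt((-126 + 9*12*(2*sqrt(3))*(-6 + 2*sqrt(3))**2) - 228) = sqrt((-126 + 216*sqrt(3)*(-6 + 2*sqrt(3))**2) - 228) = sqrt(-354 + 216*sqrt(3)*(-6 + 2*sqrt(3))**2)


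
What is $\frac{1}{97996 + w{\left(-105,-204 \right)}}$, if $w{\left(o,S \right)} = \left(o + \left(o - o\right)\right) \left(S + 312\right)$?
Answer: $\frac{1}{86656} \approx 1.154 \cdot 10^{-5}$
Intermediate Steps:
$w{\left(o,S \right)} = o \left(312 + S\right)$ ($w{\left(o,S \right)} = \left(o + 0\right) \left(312 + S\right) = o \left(312 + S\right)$)
$\frac{1}{97996 + w{\left(-105,-204 \right)}} = \frac{1}{97996 - 105 \left(312 - 204\right)} = \frac{1}{97996 - 11340} = \frac{1}{86656}$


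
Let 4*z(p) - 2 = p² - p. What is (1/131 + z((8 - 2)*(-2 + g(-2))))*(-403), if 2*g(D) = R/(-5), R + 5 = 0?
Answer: -1214642/131 ≈ -9272.1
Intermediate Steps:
R = -5 (R = -5 + 0 = -5)
g(D) = ½ (g(D) = (-5/(-5))/2 = (-5*(-⅕))/2 = (½)*1 = ½)
z(p) = ½ - p/4 + p²/4 (z(p) = ½ + (p² - p)/4 = ½ + (-p/4 + p²/4) = ½ - p/4 + p²/4)
(1/131 + z((8 - 2)*(-2 + g(-2))))*(-403) = (1/131 + (½ - (8 - 2)*(-2 + ½)/4 + ((8 - 2)*(-2 + ½))²/4))*(-403) = (1/131 + (½ - 3*(-3)/(2*2) + (6*(-3/2))²/4))*(-403) = (1/131 + (½ - ¼*(-9) + (¼)*(-9)²))*(-403) = (1/131 + (½ + 9/4 + (¼)*81))*(-403) = (1/131 + (½ + 9/4 + 81/4))*(-403) = (1/131 + 23)*(-403) = (3014/131)*(-403) = -1214642/131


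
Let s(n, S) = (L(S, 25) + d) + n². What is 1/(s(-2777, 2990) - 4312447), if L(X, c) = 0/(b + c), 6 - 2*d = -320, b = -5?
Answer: 1/3399445 ≈ 2.9417e-7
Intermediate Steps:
d = 163 (d = 3 - ½*(-320) = 3 + 160 = 163)
L(X, c) = 0 (L(X, c) = 0/(-5 + c) = 0)
s(n, S) = 163 + n² (s(n, S) = (0 + 163) + n² = 163 + n²)
1/(s(-2777, 2990) - 4312447) = 1/((163 + (-2777)²) - 4312447) = 1/((163 + 7711729) - 4312447) = 1/(7711892 - 4312447) = 1/3399445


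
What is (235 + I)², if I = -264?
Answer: 841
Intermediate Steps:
(235 + I)² = (235 - 264)² = (-29)² = 841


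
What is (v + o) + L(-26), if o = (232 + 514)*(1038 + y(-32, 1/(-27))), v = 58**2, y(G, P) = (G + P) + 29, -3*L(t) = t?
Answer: 20937286/27 ≈ 7.7546e+5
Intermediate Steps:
L(t) = -t/3
y(G, P) = 29 + G + P
v = 3364
o = 20846224/27 (o = (232 + 514)*(1038 + (29 - 32 + 1/(-27))) = 746*(1038 + (29 - 32 + 1*(-1/27))) = 746*(1038 + (29 - 32 - 1/27)) = 746*(1038 - 82/27) = 746*(27944/27) = 20846224/27 ≈ 7.7208e+5)
(v + o) + L(-26) = (3364 + 20846224/27) - 1/3*(-26) = 20937052/27 + 26/3 = 20937286/27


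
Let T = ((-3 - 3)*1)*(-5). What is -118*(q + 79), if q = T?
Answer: -12862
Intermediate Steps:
T = 30 (T = -6*1*(-5) = -6*(-5) = 30)
q = 30
-118*(q + 79) = -118*(30 + 79) = -118*109 = -12862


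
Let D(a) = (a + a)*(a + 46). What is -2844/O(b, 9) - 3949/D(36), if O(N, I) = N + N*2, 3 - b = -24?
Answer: -70415/1968 ≈ -35.780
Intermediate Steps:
b = 27 (b = 3 - 1*(-24) = 3 + 24 = 27)
D(a) = 2*a*(46 + a) (D(a) = (2*a)*(46 + a) = 2*a*(46 + a))
O(N, I) = 3*N (O(N, I) = N + 2*N = 3*N)
-2844/O(b, 9) - 3949/D(36) = -2844/(3*27) - 3949*1/(72*(46 + 36)) = -2844/81 - 3949/(2*36*82) = -2844*1/81 - 3949/5904 = -316/9 - 3949*1/5904 = -316/9 - 3949/5904 = -70415/1968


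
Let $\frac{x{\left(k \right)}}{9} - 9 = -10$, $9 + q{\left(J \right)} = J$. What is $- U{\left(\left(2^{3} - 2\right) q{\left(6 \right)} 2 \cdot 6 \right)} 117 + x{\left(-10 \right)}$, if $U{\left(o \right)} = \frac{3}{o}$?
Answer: $- \frac{59}{8} \approx -7.375$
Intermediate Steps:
$q{\left(J \right)} = -9 + J$
$x{\left(k \right)} = -9$ ($x{\left(k \right)} = 81 + 9 \left(-10\right) = 81 - 90 = -9$)
$- U{\left(\left(2^{3} - 2\right) q{\left(6 \right)} 2 \cdot 6 \right)} 117 + x{\left(-10 \right)} = - \frac{3}{\left(2^{3} - 2\right) \left(-9 + 6\right) 2 \cdot 6} \cdot 117 - 9 = - \frac{3}{\left(8 - 2\right) \left(-3\right) 2 \cdot 6} \cdot 117 - 9 = - \frac{3}{6 \left(-3\right) 2 \cdot 6} \cdot 117 - 9 = - \frac{3}{\left(-18\right) 2 \cdot 6} \cdot 117 - 9 = - \frac{3}{\left(-36\right) 6} \cdot 117 - 9 = - \frac{3}{-216} \cdot 117 - 9 = - \frac{3 \left(-1\right)}{216} \cdot 117 - 9 = \left(-1\right) \left(- \frac{1}{72}\right) 117 - 9 = \frac{1}{72} \cdot 117 - 9 = \frac{13}{8} - 9 = - \frac{59}{8}$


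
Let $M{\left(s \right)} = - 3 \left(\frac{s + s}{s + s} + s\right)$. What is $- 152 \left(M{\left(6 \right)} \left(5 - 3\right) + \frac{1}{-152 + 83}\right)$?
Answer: $\frac{440648}{69} \approx 6386.2$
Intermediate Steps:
$M{\left(s \right)} = -3 - 3 s$ ($M{\left(s \right)} = - 3 \left(\frac{2 s}{2 s} + s\right) = - 3 \left(2 s \frac{1}{2 s} + s\right) = - 3 \left(1 + s\right) = -3 - 3 s$)
$- 152 \left(M{\left(6 \right)} \left(5 - 3\right) + \frac{1}{-152 + 83}\right) = - 152 \left(\left(-3 - 18\right) \left(5 - 3\right) + \frac{1}{-152 + 83}\right) = - 152 \left(\left(-3 - 18\right) 2 + \frac{1}{-69}\right) = - 152 \left(\left(-21\right) 2 - \frac{1}{69}\right) = - 152 \left(-42 - \frac{1}{69}\right) = \left(-152\right) \left(- \frac{2899}{69}\right) = \frac{440648}{69}$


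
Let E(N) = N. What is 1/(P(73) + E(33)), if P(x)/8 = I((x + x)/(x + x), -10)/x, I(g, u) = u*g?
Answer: 73/2329 ≈ 0.031344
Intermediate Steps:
I(g, u) = g*u
P(x) = -80/x (P(x) = 8*((((x + x)/(x + x))*(-10))/x) = 8*((((2*x)/((2*x)))*(-10))/x) = 8*((((2*x)*(1/(2*x)))*(-10))/x) = 8*((1*(-10))/x) = 8*(-10/x) = -80/x)
1/(P(73) + E(33)) = 1/(-80/73 + 33) = 1/(2329/73) = 73/2329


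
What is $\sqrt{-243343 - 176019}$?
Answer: $i \sqrt{419362} \approx 647.58 i$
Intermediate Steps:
$\sqrt{-243343 - 176019} = \sqrt{-419362} = i \sqrt{419362}$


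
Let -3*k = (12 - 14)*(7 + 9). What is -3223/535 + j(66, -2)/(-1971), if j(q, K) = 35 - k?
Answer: -261598/43335 ≈ -6.0366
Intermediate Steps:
k = 32/3 (k = -(12 - 14)*(7 + 9)/3 = -(-2)*16/3 = -⅓*(-32) = 32/3 ≈ 10.667)
j(q, K) = 73/3 (j(q, K) = 35 - 1*32/3 = 35 - 32/3 = 73/3)
-3223/535 + j(66, -2)/(-1971) = -3223/535 + (73/3)/(-1971) = -3223*1/535 + (73/3)*(-1/1971) = -3223/535 - 1/81 = -261598/43335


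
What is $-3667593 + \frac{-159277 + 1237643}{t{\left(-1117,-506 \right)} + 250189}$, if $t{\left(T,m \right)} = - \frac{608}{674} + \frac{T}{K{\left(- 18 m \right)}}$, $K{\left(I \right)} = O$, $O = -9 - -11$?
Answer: $- \frac{617073075421273}{168250349} \approx -3.6676 \cdot 10^{6}$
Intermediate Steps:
$O = 2$ ($O = -9 + 11 = 2$)
$K{\left(I \right)} = 2$
$t{\left(T,m \right)} = - \frac{304}{337} + \frac{T}{2}$ ($t{\left(T,m \right)} = - \frac{608}{674} + \frac{T}{2} = \left(-608\right) \frac{1}{674} + T \frac{1}{2} = - \frac{304}{337} + \frac{T}{2}$)
$-3667593 + \frac{-159277 + 1237643}{t{\left(-1117,-506 \right)} + 250189} = -3667593 + \frac{-159277 + 1237643}{\left(- \frac{304}{337} + \frac{1}{2} \left(-1117\right)\right) + 250189} = -3667593 + \frac{1078366}{\left(- \frac{304}{337} - \frac{1117}{2}\right) + 250189} = -3667593 + \frac{1078366}{- \frac{377037}{674} + 250189} = -3667593 + \frac{1078366}{\frac{168250349}{674}} = -3667593 + 1078366 \cdot \frac{674}{168250349} = -3667593 + \frac{726818684}{168250349} = - \frac{617073075421273}{168250349}$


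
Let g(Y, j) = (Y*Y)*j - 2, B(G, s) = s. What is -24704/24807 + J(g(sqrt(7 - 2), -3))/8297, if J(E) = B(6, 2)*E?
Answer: -205812526/205823679 ≈ -0.99995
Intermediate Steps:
g(Y, j) = -2 + j*Y**2 (g(Y, j) = Y**2*j - 2 = j*Y**2 - 2 = -2 + j*Y**2)
J(E) = 2*E
-24704/24807 + J(g(sqrt(7 - 2), -3))/8297 = -24704/24807 + (2*(-2 - 3*(sqrt(7 - 2))**2))/8297 = -24704*1/24807 + (2*(-2 - 3*(sqrt(5))**2))*(1/8297) = -24704/24807 + (2*(-2 - 3*5))*(1/8297) = -24704/24807 + (2*(-2 - 15))*(1/8297) = -24704/24807 + (2*(-17))*(1/8297) = -24704/24807 - 34*1/8297 = -24704/24807 - 34/8297 = -205812526/205823679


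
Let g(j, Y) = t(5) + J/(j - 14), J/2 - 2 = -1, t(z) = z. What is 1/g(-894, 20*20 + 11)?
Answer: 454/2269 ≈ 0.20009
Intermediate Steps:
J = 2 (J = 4 + 2*(-1) = 4 - 2 = 2)
g(j, Y) = 5 + 2/(-14 + j) (g(j, Y) = 5 + 2/(j - 14) = 5 + 2/(-14 + j))
1/g(-894, 20*20 + 11) = 1/((-68 + 5*(-894))/(-14 - 894)) = 1/((-68 - 4470)/(-908)) = 1/(-1/908*(-4538)) = 1/(2269/454) = 454/2269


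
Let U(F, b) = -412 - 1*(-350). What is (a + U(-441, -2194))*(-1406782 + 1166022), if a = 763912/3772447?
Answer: 56127849609520/3772447 ≈ 1.4878e+7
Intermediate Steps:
U(F, b) = -62 (U(F, b) = -412 + 350 = -62)
a = 763912/3772447 (a = 763912*(1/3772447) = 763912/3772447 ≈ 0.20250)
(a + U(-441, -2194))*(-1406782 + 1166022) = (763912/3772447 - 62)*(-1406782 + 1166022) = -233127802/3772447*(-240760) = 56127849609520/3772447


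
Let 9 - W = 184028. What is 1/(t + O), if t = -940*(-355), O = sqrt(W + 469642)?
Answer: 333700/111355404377 - sqrt(285623)/111355404377 ≈ 2.9919e-6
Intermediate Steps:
W = -184019 (W = 9 - 1*184028 = 9 - 184028 = -184019)
O = sqrt(285623) (O = sqrt(-184019 + 469642) = sqrt(285623) ≈ 534.44)
t = 333700
1/(t + O) = 1/(333700 + sqrt(285623))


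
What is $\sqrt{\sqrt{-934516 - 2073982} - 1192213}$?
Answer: $\sqrt{-1192213 + i \sqrt{3008498}} \approx 0.794 + 1091.9 i$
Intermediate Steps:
$\sqrt{\sqrt{-934516 - 2073982} - 1192213} = \sqrt{\sqrt{-3008498} - 1192213} = \sqrt{i \sqrt{3008498} - 1192213} = \sqrt{-1192213 + i \sqrt{3008498}}$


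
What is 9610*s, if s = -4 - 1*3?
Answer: -67270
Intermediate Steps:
s = -7 (s = -4 - 3 = -7)
9610*s = 9610*(-7) = -67270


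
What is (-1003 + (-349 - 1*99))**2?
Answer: 2105401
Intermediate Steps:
(-1003 + (-349 - 1*99))**2 = (-1003 + (-349 - 99))**2 = (-1003 - 448)**2 = (-1451)**2 = 2105401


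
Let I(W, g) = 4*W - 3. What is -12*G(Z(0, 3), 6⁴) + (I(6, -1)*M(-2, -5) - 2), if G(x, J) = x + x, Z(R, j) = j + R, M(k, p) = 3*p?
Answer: -389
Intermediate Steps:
Z(R, j) = R + j
G(x, J) = 2*x
I(W, g) = -3 + 4*W
-12*G(Z(0, 3), 6⁴) + (I(6, -1)*M(-2, -5) - 2) = -24*(0 + 3) + ((-3 + 4*6)*(3*(-5)) - 2) = -24*3 + ((-3 + 24)*(-15) - 2) = -12*6 + (21*(-15) - 2) = -72 + (-315 - 2) = -72 - 317 = -389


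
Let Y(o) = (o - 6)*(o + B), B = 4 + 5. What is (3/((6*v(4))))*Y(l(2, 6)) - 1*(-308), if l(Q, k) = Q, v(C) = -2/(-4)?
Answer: 264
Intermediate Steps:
B = 9
v(C) = 1/2 (v(C) = -2*(-1/4) = 1/2)
Y(o) = (-6 + o)*(9 + o) (Y(o) = (o - 6)*(o + 9) = (-6 + o)*(9 + o))
(3/((6*v(4))))*Y(l(2, 6)) - 1*(-308) = (3/((6*(1/2))))*(-54 + 2**2 + 3*2) - 1*(-308) = (3/3)*(-54 + 4 + 6) + 308 = (3*(1/3))*(-44) + 308 = 1*(-44) + 308 = -44 + 308 = 264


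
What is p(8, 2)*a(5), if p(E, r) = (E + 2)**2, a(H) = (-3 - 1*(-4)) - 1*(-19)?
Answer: 2000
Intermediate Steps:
a(H) = 20 (a(H) = (-3 + 4) + 19 = 1 + 19 = 20)
p(E, r) = (2 + E)**2
p(8, 2)*a(5) = (2 + 8)**2*20 = 10**2*20 = 100*20 = 2000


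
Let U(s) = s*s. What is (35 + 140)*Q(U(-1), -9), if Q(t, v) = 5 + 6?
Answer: 1925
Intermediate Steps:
U(s) = s²
Q(t, v) = 11
(35 + 140)*Q(U(-1), -9) = (35 + 140)*11 = 175*11 = 1925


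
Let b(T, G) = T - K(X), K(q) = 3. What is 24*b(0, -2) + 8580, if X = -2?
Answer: 8508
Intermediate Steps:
b(T, G) = -3 + T (b(T, G) = T - 1*3 = T - 3 = -3 + T)
24*b(0, -2) + 8580 = 24*(-3 + 0) + 8580 = 24*(-3) + 8580 = -72 + 8580 = 8508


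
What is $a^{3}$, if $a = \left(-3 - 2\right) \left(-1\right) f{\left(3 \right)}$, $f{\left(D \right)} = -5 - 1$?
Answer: $-27000$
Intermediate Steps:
$f{\left(D \right)} = -6$ ($f{\left(D \right)} = -5 - 1 = -6$)
$a = -30$ ($a = \left(-3 - 2\right) \left(-1\right) \left(-6\right) = \left(-5\right) \left(-1\right) \left(-6\right) = 5 \left(-6\right) = -30$)
$a^{3} = \left(-30\right)^{3} = -27000$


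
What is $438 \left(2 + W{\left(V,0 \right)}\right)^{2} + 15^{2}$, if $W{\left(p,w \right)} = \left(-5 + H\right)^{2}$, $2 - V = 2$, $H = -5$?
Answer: $4557177$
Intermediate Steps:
$V = 0$ ($V = 2 - 2 = 0$)
$W{\left(p,w \right)} = 100$ ($W{\left(p,w \right)} = \left(-5 - 5\right)^{2} = \left(-10\right)^{2} = 100$)
$438 \left(2 + W{\left(V,0 \right)}\right)^{2} + 15^{2} = 438 \left(2 + 100\right)^{2} + 15^{2} = 438 \cdot 102^{2} + 225 = 438 \cdot 10404 + 225 = 4556952 + 225 = 4557177$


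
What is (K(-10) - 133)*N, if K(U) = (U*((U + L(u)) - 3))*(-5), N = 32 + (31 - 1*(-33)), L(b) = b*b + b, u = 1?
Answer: -65568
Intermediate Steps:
L(b) = b + b² (L(b) = b² + b = b + b²)
N = 96 (N = 32 + (31 + 33) = 32 + 64 = 96)
K(U) = -5*U*(-1 + U) (K(U) = (U*((U + 1*(1 + 1)) - 3))*(-5) = (U*((U + 1*2) - 3))*(-5) = (U*((U + 2) - 3))*(-5) = (U*((2 + U) - 3))*(-5) = (U*(-1 + U))*(-5) = -5*U*(-1 + U))
(K(-10) - 133)*N = (5*(-10)*(1 - 1*(-10)) - 133)*96 = (5*(-10)*(1 + 10) - 133)*96 = (5*(-10)*11 - 133)*96 = (-550 - 133)*96 = -683*96 = -65568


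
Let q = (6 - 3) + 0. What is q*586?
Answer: 1758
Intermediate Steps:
q = 3 (q = 3 + 0 = 3)
q*586 = 3*586 = 1758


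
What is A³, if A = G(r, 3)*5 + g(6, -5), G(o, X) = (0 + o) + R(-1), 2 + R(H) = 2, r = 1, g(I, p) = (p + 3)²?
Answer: 729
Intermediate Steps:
g(I, p) = (3 + p)²
R(H) = 0 (R(H) = -2 + 2 = 0)
G(o, X) = o (G(o, X) = (0 + o) + 0 = o + 0 = o)
A = 9 (A = 1*5 + (3 - 5)² = 5 + (-2)² = 5 + 4 = 9)
A³ = 9³ = 729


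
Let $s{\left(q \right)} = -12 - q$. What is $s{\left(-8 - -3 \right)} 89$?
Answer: $-623$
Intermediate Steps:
$s{\left(-8 - -3 \right)} 89 = \left(-12 - \left(-8 - -3\right)\right) 89 = \left(-12 - \left(-8 + 3\right)\right) 89 = \left(-12 - -5\right) 89 = \left(-12 + 5\right) 89 = \left(-7\right) 89 = -623$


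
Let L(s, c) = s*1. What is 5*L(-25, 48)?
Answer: -125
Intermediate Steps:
L(s, c) = s
5*L(-25, 48) = 5*(-25) = -125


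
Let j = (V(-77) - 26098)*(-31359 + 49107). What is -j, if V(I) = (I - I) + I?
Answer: 464553900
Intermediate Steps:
V(I) = I (V(I) = 0 + I = I)
j = -464553900 (j = (-77 - 26098)*(-31359 + 49107) = -26175*17748 = -464553900)
-j = -1*(-464553900) = 464553900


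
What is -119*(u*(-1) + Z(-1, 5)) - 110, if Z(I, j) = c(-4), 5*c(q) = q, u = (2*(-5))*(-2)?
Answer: 11826/5 ≈ 2365.2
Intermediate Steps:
u = 20 (u = -10*(-2) = 20)
c(q) = q/5
Z(I, j) = -4/5 (Z(I, j) = (1/5)*(-4) = -4/5)
-119*(u*(-1) + Z(-1, 5)) - 110 = -119*(20*(-1) - 4/5) - 110 = -119*(-20 - 4/5) - 110 = -119*(-104/5) - 110 = 12376/5 - 110 = 11826/5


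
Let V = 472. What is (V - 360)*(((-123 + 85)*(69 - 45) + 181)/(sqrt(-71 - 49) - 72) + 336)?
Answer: 503664/13 + 1204*I*sqrt(30)/39 ≈ 38743.0 + 169.09*I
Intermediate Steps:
(V - 360)*(((-123 + 85)*(69 - 45) + 181)/(sqrt(-71 - 49) - 72) + 336) = (472 - 360)*(((-123 + 85)*(69 - 45) + 181)/(sqrt(-71 - 49) - 72) + 336) = 112*((-38*24 + 181)/(sqrt(-120) - 72) + 336) = 112*((-912 + 181)/(2*I*sqrt(30) - 72) + 336) = 112*(-731/(-72 + 2*I*sqrt(30)) + 336) = 112*(336 - 731/(-72 + 2*I*sqrt(30))) = 37632 - 81872/(-72 + 2*I*sqrt(30))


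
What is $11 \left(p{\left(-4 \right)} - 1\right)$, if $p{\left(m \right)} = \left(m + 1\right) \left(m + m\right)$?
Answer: $253$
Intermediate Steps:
$p{\left(m \right)} = 2 m \left(1 + m\right)$ ($p{\left(m \right)} = \left(1 + m\right) 2 m = 2 m \left(1 + m\right)$)
$11 \left(p{\left(-4 \right)} - 1\right) = 11 \left(2 \left(-4\right) \left(1 - 4\right) - 1\right) = 11 \left(2 \left(-4\right) \left(-3\right) - 1\right) = 11 \left(24 - 1\right) = 11 \cdot 23 = 253$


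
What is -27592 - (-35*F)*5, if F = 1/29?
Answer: -799993/29 ≈ -27586.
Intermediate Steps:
F = 1/29 ≈ 0.034483
-27592 - (-35*F)*5 = -27592 - (-35*1/29)*5 = -27592 - (-35)*5/29 = -27592 - 1*(-175/29) = -27592 + 175/29 = -799993/29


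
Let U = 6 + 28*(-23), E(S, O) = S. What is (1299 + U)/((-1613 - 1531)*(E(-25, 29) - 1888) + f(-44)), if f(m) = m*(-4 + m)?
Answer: 661/6016584 ≈ 0.00010986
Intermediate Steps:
U = -638 (U = 6 - 644 = -638)
(1299 + U)/((-1613 - 1531)*(E(-25, 29) - 1888) + f(-44)) = (1299 - 638)/((-1613 - 1531)*(-25 - 1888) - 44*(-4 - 44)) = 661/(-3144*(-1913) - 44*(-48)) = 661/(6014472 + 2112) = 661/6016584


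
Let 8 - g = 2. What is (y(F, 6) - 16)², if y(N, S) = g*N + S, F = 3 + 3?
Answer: 676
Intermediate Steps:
g = 6 (g = 8 - 1*2 = 8 - 2 = 6)
F = 6
y(N, S) = S + 6*N (y(N, S) = 6*N + S = S + 6*N)
(y(F, 6) - 16)² = ((6 + 6*6) - 16)² = ((6 + 36) - 16)² = (42 - 16)² = 26² = 676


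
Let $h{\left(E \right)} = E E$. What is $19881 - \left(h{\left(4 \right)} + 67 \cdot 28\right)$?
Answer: $17989$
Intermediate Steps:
$h{\left(E \right)} = E^{2}$
$19881 - \left(h{\left(4 \right)} + 67 \cdot 28\right) = 19881 - \left(4^{2} + 67 \cdot 28\right) = 19881 - \left(16 + 1876\right) = 19881 - 1892 = 17989$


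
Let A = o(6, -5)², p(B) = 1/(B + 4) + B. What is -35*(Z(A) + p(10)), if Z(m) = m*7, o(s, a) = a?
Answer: -12955/2 ≈ -6477.5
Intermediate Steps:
p(B) = B + 1/(4 + B) (p(B) = 1/(4 + B) + B = B + 1/(4 + B))
A = 25 (A = (-5)² = 25)
Z(m) = 7*m
-35*(Z(A) + p(10)) = -35*(7*25 + (1 + 10² + 4*10)/(4 + 10)) = -35*(175 + (1 + 100 + 40)/14) = -35*(175 + (1/14)*141) = -35*(175 + 141/14) = -35*2591/14 = -12955/2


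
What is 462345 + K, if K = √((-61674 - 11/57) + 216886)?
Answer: 462345 + √504283161/57 ≈ 4.6274e+5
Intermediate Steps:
K = √504283161/57 (K = √((-61674 - 11/57) + 216886) = √(-3515429/57 + 216886) = √(8847073/57) = √504283161/57 ≈ 393.97)
462345 + K = 462345 + √504283161/57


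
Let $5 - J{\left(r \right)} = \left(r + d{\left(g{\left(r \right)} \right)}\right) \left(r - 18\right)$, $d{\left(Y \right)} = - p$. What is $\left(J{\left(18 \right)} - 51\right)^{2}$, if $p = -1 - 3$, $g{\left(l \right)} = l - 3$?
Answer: $2116$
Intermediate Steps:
$g{\left(l \right)} = -3 + l$ ($g{\left(l \right)} = l - 3 = -3 + l$)
$p = -4$ ($p = -1 - 3 = -4$)
$d{\left(Y \right)} = 4$ ($d{\left(Y \right)} = \left(-1\right) \left(-4\right) = 4$)
$J{\left(r \right)} = 5 - \left(-18 + r\right) \left(4 + r\right)$ ($J{\left(r \right)} = 5 - \left(r + 4\right) \left(r - 18\right) = 5 - \left(4 + r\right) \left(-18 + r\right) = 5 - \left(-18 + r\right) \left(4 + r\right)$)
$\left(J{\left(18 \right)} - 51\right)^{2} = \left(\left(77 - 18^{2} + 14 \cdot 18\right) - 51\right)^{2} = \left(\left(77 - 324 + 252\right) - 51\right)^{2} = \left(5 - 51\right)^{2} = \left(-46\right)^{2} = 2116$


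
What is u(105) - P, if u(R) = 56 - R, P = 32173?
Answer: -32222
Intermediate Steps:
u(105) - P = (56 - 1*105) - 1*32173 = (56 - 105) - 32173 = -49 - 32173 = -32222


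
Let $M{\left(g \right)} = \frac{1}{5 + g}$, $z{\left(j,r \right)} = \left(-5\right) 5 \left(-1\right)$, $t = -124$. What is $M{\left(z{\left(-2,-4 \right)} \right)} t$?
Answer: $- \frac{62}{15} \approx -4.1333$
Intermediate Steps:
$z{\left(j,r \right)} = 25$ ($z{\left(j,r \right)} = \left(-25\right) \left(-1\right) = 25$)
$M{\left(z{\left(-2,-4 \right)} \right)} t = \frac{1}{5 + 25} \left(-124\right) = \frac{1}{30} \left(-124\right) = - \frac{62}{15}$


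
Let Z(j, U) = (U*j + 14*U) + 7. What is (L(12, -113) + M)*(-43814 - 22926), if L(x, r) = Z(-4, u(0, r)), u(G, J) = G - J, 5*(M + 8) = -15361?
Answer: 129689168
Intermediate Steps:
M = -15401/5 (M = -8 + (1/5)*(-15361) = -8 - 15361/5 = -15401/5 ≈ -3080.2)
Z(j, U) = 7 + 14*U + U*j (Z(j, U) = (14*U + U*j) + 7 = 7 + 14*U + U*j)
L(x, r) = 7 - 10*r (L(x, r) = 7 + 14*(0 - r) + (0 - r)*(-4) = 7 + 14*(-r) - r*(-4) = 7 - 14*r + 4*r = 7 - 10*r)
(L(12, -113) + M)*(-43814 - 22926) = ((7 - 10*(-113)) - 15401/5)*(-43814 - 22926) = ((7 + 1130) - 15401/5)*(-66740) = (1137 - 15401/5)*(-66740) = -9716/5*(-66740) = 129689168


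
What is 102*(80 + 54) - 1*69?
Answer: 13599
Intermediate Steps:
102*(80 + 54) - 1*69 = 102*134 - 69 = 13668 - 69 = 13599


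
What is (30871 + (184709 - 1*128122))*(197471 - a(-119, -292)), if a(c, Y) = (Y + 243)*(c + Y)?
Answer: 15509102056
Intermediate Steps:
a(c, Y) = (243 + Y)*(Y + c)
(30871 + (184709 - 1*128122))*(197471 - a(-119, -292)) = (30871 + (184709 - 1*128122))*(197471 - ((-292)**2 + 243*(-292) + 243*(-119) - 292*(-119))) = (30871 + (184709 - 128122))*(197471 - (85264 - 70956 - 28917 + 34748)) = (30871 + 56587)*(197471 - 1*20139) = 87458*(197471 - 20139) = 87458*177332 = 15509102056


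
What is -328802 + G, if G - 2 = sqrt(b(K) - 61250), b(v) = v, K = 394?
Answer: -328800 + 2*I*sqrt(15214) ≈ -3.288e+5 + 246.69*I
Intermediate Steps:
G = 2 + 2*I*sqrt(15214) (G = 2 + sqrt(394 - 61250) = 2 + sqrt(-60856) = 2 + 2*I*sqrt(15214) ≈ 2.0 + 246.69*I)
-328802 + G = -328802 + (2 + 2*I*sqrt(15214)) = -328800 + 2*I*sqrt(15214)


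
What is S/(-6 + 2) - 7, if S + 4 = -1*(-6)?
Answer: -15/2 ≈ -7.5000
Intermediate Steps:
S = 2 (S = -4 - 1*(-6) = -4 + 6 = 2)
S/(-6 + 2) - 7 = 2/(-6 + 2) - 7 = 2/(-4) - 7 = 2*(-1/4) - 7 = -1/2 - 7 = -15/2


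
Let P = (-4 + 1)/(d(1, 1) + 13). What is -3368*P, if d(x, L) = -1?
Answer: 842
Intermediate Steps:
P = -¼ (P = (-4 + 1)/(-1 + 13) = -3/12 = -3*1/12 = -¼ ≈ -0.25000)
-3368*P = -3368*(-¼) = 842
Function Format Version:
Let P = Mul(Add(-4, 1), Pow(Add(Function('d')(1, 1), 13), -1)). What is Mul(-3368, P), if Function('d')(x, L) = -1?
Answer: 842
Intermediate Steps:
P = Rational(-1, 4) (P = Mul(Add(-4, 1), Pow(Add(-1, 13), -1)) = Mul(-3, Pow(12, -1)) = Mul(-3, Rational(1, 12)) = Rational(-1, 4) ≈ -0.25000)
Mul(-3368, P) = Mul(-3368, Rational(-1, 4)) = 842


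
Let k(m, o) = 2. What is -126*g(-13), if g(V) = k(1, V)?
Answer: -252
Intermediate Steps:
g(V) = 2
-126*g(-13) = -126*2 = -252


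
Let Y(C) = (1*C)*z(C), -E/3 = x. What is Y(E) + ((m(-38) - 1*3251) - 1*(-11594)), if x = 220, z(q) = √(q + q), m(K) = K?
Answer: 8305 - 1320*I*√330 ≈ 8305.0 - 23979.0*I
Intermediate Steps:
z(q) = √2*√q (z(q) = √(2*q) = √2*√q)
E = -660 (E = -3*220 = -660)
Y(C) = √2*C^(3/2) (Y(C) = (1*C)*(√2*√C) = C*(√2*√C) = √2*C^(3/2))
Y(E) + ((m(-38) - 1*3251) - 1*(-11594)) = √2*(-660)^(3/2) + ((-38 - 1*3251) - 1*(-11594)) = √2*(-1320*I*√165) + ((-38 - 3251) + 11594) = -1320*I*√330 + (-3289 + 11594) = -1320*I*√330 + 8305 = 8305 - 1320*I*√330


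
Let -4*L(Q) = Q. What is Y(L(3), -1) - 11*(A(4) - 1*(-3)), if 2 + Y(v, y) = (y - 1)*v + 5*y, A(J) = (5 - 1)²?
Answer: -429/2 ≈ -214.50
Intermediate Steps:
A(J) = 16 (A(J) = 4² = 16)
L(Q) = -Q/4
Y(v, y) = -2 + 5*y + v*(-1 + y) (Y(v, y) = -2 + ((y - 1)*v + 5*y) = -2 + ((-1 + y)*v + 5*y) = -2 + (v*(-1 + y) + 5*y) = -2 + (5*y + v*(-1 + y)) = -2 + 5*y + v*(-1 + y))
Y(L(3), -1) - 11*(A(4) - 1*(-3)) = (-2 - (-1)*3/4 + 5*(-1) - ¼*3*(-1)) - 11*(16 - 1*(-3)) = (-2 - 1*(-¾) - 5 - ¾*(-1)) - 11*(16 + 3) = (-2 + ¾ - 5 + ¾) - 11*19 = -11/2 - 209 = -429/2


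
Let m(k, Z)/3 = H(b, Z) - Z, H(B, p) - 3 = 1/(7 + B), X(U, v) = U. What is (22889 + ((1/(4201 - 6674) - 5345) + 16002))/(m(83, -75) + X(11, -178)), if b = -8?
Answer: 82959257/598466 ≈ 138.62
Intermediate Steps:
H(B, p) = 3 + 1/(7 + B)
m(k, Z) = 6 - 3*Z (m(k, Z) = 3*((22 + 3*(-8))/(7 - 8) - Z) = 3*((22 - 24)/(-1) - Z) = 3*(-1*(-2) - Z) = 3*(2 - Z) = 6 - 3*Z)
(22889 + ((1/(4201 - 6674) - 5345) + 16002))/(m(83, -75) + X(11, -178)) = (22889 + ((1/(4201 - 6674) - 5345) + 16002))/((6 - 3*(-75)) + 11) = (22889 + ((1/(-2473) - 5345) + 16002))/((6 + 225) + 11) = (22889 + ((-1/2473 - 5345) + 16002))/(231 + 11) = (22889 + (-13218186/2473 + 16002))/242 = (22889 + 26354760/2473)*(1/242) = (82959257/2473)*(1/242) = 82959257/598466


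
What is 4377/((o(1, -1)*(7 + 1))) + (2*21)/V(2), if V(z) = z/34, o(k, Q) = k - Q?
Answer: 15801/16 ≈ 987.56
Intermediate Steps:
V(z) = z/34 (V(z) = z*(1/34) = z/34)
4377/((o(1, -1)*(7 + 1))) + (2*21)/V(2) = 4377/(((1 - 1*(-1))*(7 + 1))) + (2*21)/(((1/34)*2)) = 4377/(((1 + 1)*8)) + 42/(1/17) = 4377/((2*8)) + 42*17 = 4377/16 + 714 = 15801/16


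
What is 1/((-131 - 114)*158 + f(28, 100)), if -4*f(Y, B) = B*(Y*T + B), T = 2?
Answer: -1/42610 ≈ -2.3469e-5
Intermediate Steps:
f(Y, B) = -B*(B + 2*Y)/4 (f(Y, B) = -B*(Y*2 + B)/4 = -B*(2*Y + B)/4 = -B*(B + 2*Y)/4)
1/((-131 - 114)*158 + f(28, 100)) = 1/((-131 - 114)*158 - ¼*100*(100 + 2*28)) = 1/(-245*158 - ¼*100*(100 + 56)) = 1/(-38710 - ¼*100*156) = 1/(-38710 - 3900) = 1/(-42610) = -1/42610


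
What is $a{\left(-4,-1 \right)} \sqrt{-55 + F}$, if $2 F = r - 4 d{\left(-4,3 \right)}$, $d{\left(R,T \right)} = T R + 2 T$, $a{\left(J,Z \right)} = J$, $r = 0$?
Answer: $- 4 i \sqrt{43} \approx - 26.23 i$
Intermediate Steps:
$d{\left(R,T \right)} = 2 T + R T$ ($d{\left(R,T \right)} = R T + 2 T = 2 T + R T$)
$F = 12$ ($F = \frac{0 - 4 \cdot 3 \left(2 - 4\right)}{2} = \frac{0 - 4 \cdot 3 \left(-2\right)}{2} = \frac{0 - -24}{2} = \frac{0 + 24}{2} = \frac{1}{2} \cdot 24 = 12$)
$a{\left(-4,-1 \right)} \sqrt{-55 + F} = - 4 \sqrt{-55 + 12} = - 4 \sqrt{-43} = - 4 i \sqrt{43}$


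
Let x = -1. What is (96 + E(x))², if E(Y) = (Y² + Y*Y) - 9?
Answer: 7921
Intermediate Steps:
E(Y) = -9 + 2*Y² (E(Y) = (Y² + Y²) - 9 = 2*Y² - 9 = -9 + 2*Y²)
(96 + E(x))² = (96 + (-9 + 2*(-1)²))² = (96 + (-9 + 2*1))² = (96 + (-9 + 2))² = (96 - 7)² = 89² = 7921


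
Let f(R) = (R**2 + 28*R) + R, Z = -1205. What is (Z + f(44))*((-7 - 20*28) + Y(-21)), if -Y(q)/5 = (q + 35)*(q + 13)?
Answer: -14049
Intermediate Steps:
Y(q) = -5*(13 + q)*(35 + q) (Y(q) = -5*(q + 35)*(q + 13) = -5*(35 + q)*(13 + q) = -5*(13 + q)*(35 + q))
f(R) = R**2 + 29*R
(Z + f(44))*((-7 - 20*28) + Y(-21)) = (-1205 + 44*(29 + 44))*((-7 - 20*28) + (-2275 - 240*(-21) - 5*(-21)**2)) = (-1205 + 44*73)*((-7 - 560) + (-2275 + 5040 - 5*441)) = (-1205 + 3212)*(-567 + (-2275 + 5040 - 2205)) = 2007*(-567 + 560) = 2007*(-7) = -14049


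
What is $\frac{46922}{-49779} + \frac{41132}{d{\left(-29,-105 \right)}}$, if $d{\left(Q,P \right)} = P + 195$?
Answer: $\frac{113515936}{248895} \approx 456.08$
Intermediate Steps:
$d{\left(Q,P \right)} = 195 + P$
$\frac{46922}{-49779} + \frac{41132}{d{\left(-29,-105 \right)}} = \frac{46922}{-49779} + \frac{41132}{195 - 105} = 46922 \left(- \frac{1}{49779}\right) + \frac{41132}{90} = - \frac{46922}{49779} + 41132 \cdot \frac{1}{90} = - \frac{46922}{49779} + \frac{20566}{45} = \frac{113515936}{248895}$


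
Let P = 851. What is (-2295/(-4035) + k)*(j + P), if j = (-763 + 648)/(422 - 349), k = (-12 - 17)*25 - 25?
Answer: -12500626776/19637 ≈ -6.3659e+5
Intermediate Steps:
k = -750 (k = -29*25 - 25 = -725 - 25 = -750)
j = -115/73 ≈ -1.5753
(-2295/(-4035) + k)*(j + P) = (-2295/(-4035) - 750)*(-115/73 + 851) = (-2295*(-1/4035) - 750)*(62008/73) = (153/269 - 750)*(62008/73) = -201597/269*62008/73 = -12500626776/19637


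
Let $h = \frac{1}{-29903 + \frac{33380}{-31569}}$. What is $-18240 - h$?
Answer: $- \frac{17219311219311}{944041187} \approx -18240.0$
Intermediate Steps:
$h = - \frac{31569}{944041187}$ ($h = \frac{1}{-29903 + 33380 \left(- \frac{1}{31569}\right)} = \frac{1}{-29903 - \frac{33380}{31569}} = \frac{1}{- \frac{944041187}{31569}} = - \frac{31569}{944041187} \approx -3.344 \cdot 10^{-5}$)
$-18240 - h = -18240 - - \frac{31569}{944041187} = -18240 + \frac{31569}{944041187} = - \frac{17219311219311}{944041187}$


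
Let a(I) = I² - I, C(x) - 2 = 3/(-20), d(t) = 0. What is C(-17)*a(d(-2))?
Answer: 0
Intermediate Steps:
C(x) = 37/20 (C(x) = 2 + 3/(-20) = 2 + 3*(-1/20) = 2 - 3/20 = 37/20)
C(-17)*a(d(-2)) = 37*(0*(-1 + 0))/20 = 37*(0*(-1))/20 = (37/20)*0 = 0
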